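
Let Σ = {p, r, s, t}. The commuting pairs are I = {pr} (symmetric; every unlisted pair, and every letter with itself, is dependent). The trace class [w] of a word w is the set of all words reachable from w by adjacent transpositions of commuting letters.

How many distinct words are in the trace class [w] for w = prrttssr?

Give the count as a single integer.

3

0(p) covers ∅
1(r) covers ∅
2(r) covers 1:r
3(t) covers 0:p, 2:r
4(t) covers 3:t
5(s) covers 4:t
6(s) covers 5:s
7(r) covers 6:s
floor of heap: 0:p, 1:r
completions by unplaced set U, small U first (add the entries for U minus each lowest piece of U):
  |U|=1: {7}:1
  |U|=2: {6,7}:1
  |U|=3: {5,6,7}:1
  |U|=4: {4,5,6,7}:1
  |U|=5: {3,4,5,6,7}:1
  |U|=6: {0,3,4,5,6,7}:1  {2,3,4,5,6,7}:1
  start at 0(p): 1
  start at 1(r): 2
sum over floor = 3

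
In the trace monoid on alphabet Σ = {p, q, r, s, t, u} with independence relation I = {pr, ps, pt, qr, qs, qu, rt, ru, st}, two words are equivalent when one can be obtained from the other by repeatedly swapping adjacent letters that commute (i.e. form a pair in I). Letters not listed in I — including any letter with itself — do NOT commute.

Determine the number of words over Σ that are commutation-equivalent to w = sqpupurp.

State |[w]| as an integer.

18

piece 0:s — minimal
piece 1:q — minimal
piece 2:p rests on {1:q}
piece 3:u rests on {0:s, 2:p}
piece 4:p rests on {3:u}
piece 5:u rests on {4:p}
piece 6:r rests on {0:s}
piece 7:p rests on {5:u}
minimal pieces: {0:s, 1:q}
ways to finish when only these pieces remain (= sum over removing one remaining piece with nothing left below it):
  1 left: {6}→1  {7}→1
  2 left: {5,7}→1  {6,7}→2
  3 left: {4,5,7}→1  {5,6,7}→3
  4 left: {3,4,5,7}→1  {4,5,6,7}→4
  5 left: {2,3,4,5,7}→1  {3,4,5,6,7}→5
  6 left: {0,3,4,5,6,7}→5  {1,2,3,4,5,7}→1  {2,3,4,5,6,7}→6
  placing 0:s first → 7 extensions
  placing 1:q first → 11 extensions
total linear extensions = 18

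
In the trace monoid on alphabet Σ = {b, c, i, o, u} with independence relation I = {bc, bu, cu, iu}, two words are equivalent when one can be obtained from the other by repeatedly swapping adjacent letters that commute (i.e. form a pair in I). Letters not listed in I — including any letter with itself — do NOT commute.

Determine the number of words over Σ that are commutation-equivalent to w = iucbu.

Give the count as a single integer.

piece 0:i — minimal
piece 1:u — minimal
piece 2:c rests on {0:i}
piece 3:b rests on {0:i}
piece 4:u rests on {1:u}
minimal pieces: {0:i, 1:u}
ways to finish when only these pieces remain (= sum over removing one remaining piece with nothing left below it):
  1 left: {2}→1  {3}→1  {4}→1
  2 left: {1,4}→1  {2,3}→2  {2,4}→2  {3,4}→2
  3 left: {0,2,3}→2  {1,2,4}→3  {1,3,4}→3  {2,3,4}→6
  placing 0:i first → 12 extensions
  placing 1:u first → 8 extensions
total linear extensions = 20

20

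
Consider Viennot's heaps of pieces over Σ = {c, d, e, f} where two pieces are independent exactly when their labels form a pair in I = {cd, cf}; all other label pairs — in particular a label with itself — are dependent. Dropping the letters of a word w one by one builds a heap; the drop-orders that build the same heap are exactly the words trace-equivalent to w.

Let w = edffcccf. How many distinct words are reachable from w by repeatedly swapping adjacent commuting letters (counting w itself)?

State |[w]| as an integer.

0(e) covers ∅
1(d) covers 0:e
2(f) covers 1:d
3(f) covers 2:f
4(c) covers 0:e
5(c) covers 4:c
6(c) covers 5:c
7(f) covers 3:f
floor of heap: 0:e
completions by unplaced set U, small U first (add the entries for U minus each lowest piece of U):
  |U|=1: {6}:1  {7}:1
  |U|=2: {3,7}:1  {5,6}:1  {6,7}:2
  |U|=3: {2,3,7}:1  {3,6,7}:3  {4,5,6}:1  {5,6,7}:3
  |U|=4: {1,2,3,7}:1  {2,3,6,7}:4  {3,5,6,7}:6  {4,5,6,7}:4
  |U|=5: {1,2,3,6,7}:5  {2,3,5,6,7}:10  {3,4,5,6,7}:10
  |U|=6: {1,2,3,5,6,7}:15  {2,3,4,5,6,7}:20
  start at 0(e): 35

35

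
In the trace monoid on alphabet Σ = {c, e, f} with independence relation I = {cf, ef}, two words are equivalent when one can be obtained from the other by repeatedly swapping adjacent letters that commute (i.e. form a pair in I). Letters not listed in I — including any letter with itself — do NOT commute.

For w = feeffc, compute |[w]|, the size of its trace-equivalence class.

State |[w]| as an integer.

#0=f has no predecessor
#1=e has no predecessor
#2=e depends on [1:e]
#3=f depends on [0:f]
#4=f depends on [3:f]
#5=c depends on [2:e]
sources: [0:f, 1:e]
N(rest) = Σ N(rest − s) over sources s of rest; N(one piece) = 1:
  size 1 → [4]=1  [5]=1
  size 2 → [2,5]=1  [3,4]=1  [4,5]=2
  size 3 → [0,3,4]=1  [1,2,5]=1  [2,4,5]=3  [3,4,5]=3
  size 4 → [0,3,4,5]=4  [1,2,4,5]=4  [2,3,4,5]=6
  first=0(f) contributes 10
  first=1(e) contributes 10
|[w]| = 20

20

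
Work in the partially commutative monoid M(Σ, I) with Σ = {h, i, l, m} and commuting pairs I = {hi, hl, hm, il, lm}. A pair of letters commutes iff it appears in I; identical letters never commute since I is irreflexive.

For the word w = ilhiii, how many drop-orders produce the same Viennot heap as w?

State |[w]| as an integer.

0(i) covers ∅
1(l) covers ∅
2(h) covers ∅
3(i) covers 0:i
4(i) covers 3:i
5(i) covers 4:i
floor of heap: 0:i, 1:l, 2:h
completions by unplaced set U, small U first (add the entries for U minus each lowest piece of U):
  |U|=1: {1}:1  {2}:1  {5}:1
  |U|=2: {1,2}:2  {1,5}:2  {2,5}:2  {4,5}:1
  |U|=3: {1,2,5}:6  {1,4,5}:3  {2,4,5}:3  {3,4,5}:1
  |U|=4: {0,3,4,5}:1  {1,2,4,5}:12  {1,3,4,5}:4  {2,3,4,5}:4
  start at 0(i): 20
  start at 1(l): 5
  start at 2(h): 5
sum over floor = 30

30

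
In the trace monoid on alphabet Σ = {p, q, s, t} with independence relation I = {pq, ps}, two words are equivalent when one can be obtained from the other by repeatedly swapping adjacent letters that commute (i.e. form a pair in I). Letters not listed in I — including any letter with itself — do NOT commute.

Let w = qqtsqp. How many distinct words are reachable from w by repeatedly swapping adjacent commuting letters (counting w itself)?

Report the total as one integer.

drop 0:q onto floor
drop 1:q onto {0:q}
drop 2:t onto {1:q}
drop 3:s onto {2:t}
drop 4:q onto {3:s}
drop 5:p onto {2:t}
ground layer = {0:q}
drop-orders for the pieces not yet dropped (sum over which currently-grounded one goes next):
  1 to go: {4} 1  {5} 1
  2 to go: {3,4} 1  {4,5} 2
  3 to go: {3,4,5} 3
  4 to go: {2,3,4,5} 3
  if 0:q drops first: 3 orders

3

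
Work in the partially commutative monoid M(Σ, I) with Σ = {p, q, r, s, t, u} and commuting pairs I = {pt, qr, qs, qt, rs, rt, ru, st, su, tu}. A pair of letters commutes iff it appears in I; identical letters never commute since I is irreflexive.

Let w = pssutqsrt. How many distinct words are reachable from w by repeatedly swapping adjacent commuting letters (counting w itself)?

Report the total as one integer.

drop 0:p onto floor
drop 1:s onto {0:p}
drop 2:s onto {1:s}
drop 3:u onto {0:p}
drop 4:t onto floor
drop 5:q onto {3:u}
drop 6:s onto {2:s}
drop 7:r onto {0:p}
drop 8:t onto {4:t}
ground layer = {0:p, 4:t}
drop-orders for the pieces not yet dropped (sum over which currently-grounded one goes next):
  1 to go: {5} 1  {6} 1  {7} 1  {8} 1
  2 to go: {2,6} 1  {3,5} 1  {4,8} 1  {5,6} 2  {5,7} 2  {5,8} 2  {6,7} 2  {6,8} 2  {7,8} 2
  3 to go: {1,2,6} 1  {2,5,6} 3  {2,6,7} 3  {2,6,8} 3  {3,5,6} 3  {3,5,7} 3  {3,5,8} 3  {4,5,8} 3  {4,6,8} 3  {4,7,8} 3  {5,6,7} 6  {5,6,8} 6  {5,7,8} 6  {6,7,8} 6
  4 to go: {1,2,5,6} 4  {1,2,6,7} 4  {1,2,6,8} 4  {2,3,5,6} 6  {2,4,6,8} 6  {2,5,6,7} 12  {2,5,6,8} 12  {2,6,7,8} 12  {3,4,5,8} 6  {3,5,6,7} 12  {3,5,6,8} 12  {3,5,7,8} 12  {4,5,6,8} 12  {4,5,7,8} 12  {4,6,7,8} 12  {5,6,7,8} 24
  5 to go: {1,2,3,5,6} 10  {1,2,4,6,8} 10  {1,2,5,6,7} 20  {1,2,5,6,8} 20  {1,2,6,7,8} 20  {2,3,5,6,7} 30  {2,3,5,6,8} 30  {2,4,5,6,8} 30  {2,4,6,7,8} 30  {2,5,6,7,8} 60  {3,4,5,6,8} 30  {3,4,5,7,8} 30  {3,5,6,7,8} 60  {4,5,6,7,8} 60
  6 to go: {1,2,3,5,6,7} 60  {1,2,3,5,6,8} 60  {1,2,4,5,6,8} 60  {1,2,4,6,7,8} 60  {1,2,5,6,7,8} 120  {2,3,4,5,6,8} 90  {2,3,5,6,7,8} 180  {2,4,5,6,7,8} 180  {3,4,5,6,7,8} 180
  7 to go: {0,1,2,3,5,6,7} 60  {1,2,3,4,5,6,8} 210  {1,2,3,5,6,7,8} 420  {1,2,4,5,6,7,8} 420  {2,3,4,5,6,7,8} 630
  if 0:p drops first: 1680 orders
  if 4:t drops first: 480 orders
heap linearizations: 2160

2160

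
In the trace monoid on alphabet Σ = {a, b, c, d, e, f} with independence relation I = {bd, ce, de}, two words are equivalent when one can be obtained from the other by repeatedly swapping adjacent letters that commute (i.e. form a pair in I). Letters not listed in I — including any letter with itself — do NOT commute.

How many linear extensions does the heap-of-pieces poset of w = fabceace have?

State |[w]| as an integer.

#0=f has no predecessor
#1=a depends on [0:f]
#2=b depends on [1:a]
#3=c depends on [2:b]
#4=e depends on [2:b]
#5=a depends on [3:c, 4:e]
#6=c depends on [5:a]
#7=e depends on [5:a]
sources: [0:f]
N(rest) = Σ N(rest − s) over sources s of rest; N(one piece) = 1:
  size 1 → [6]=1  [7]=1
  size 2 → [6,7]=2
  size 3 → [5,6,7]=2
  size 4 → [3,5,6,7]=2  [4,5,6,7]=2
  size 5 → [3,4,5,6,7]=4
  size 6 → [2,3,4,5,6,7]=4
  first=0(f) contributes 4

4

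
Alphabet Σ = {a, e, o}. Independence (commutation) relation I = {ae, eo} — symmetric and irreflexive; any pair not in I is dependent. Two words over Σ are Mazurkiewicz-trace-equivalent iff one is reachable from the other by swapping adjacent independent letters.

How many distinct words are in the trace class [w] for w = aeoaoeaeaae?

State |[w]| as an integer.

0(a) covers ∅
1(e) covers ∅
2(o) covers 0:a
3(a) covers 2:o
4(o) covers 3:a
5(e) covers 1:e
6(a) covers 4:o
7(e) covers 5:e
8(a) covers 6:a
9(a) covers 8:a
10(e) covers 7:e
floor of heap: 0:a, 1:e
completions by unplaced set U, small U first (add the entries for U minus each lowest piece of U):
  |U|=1: {9}:1  {10}:1
  |U|=2: {7,10}:1  {8,9}:1  {9,10}:2
  |U|=3: {5,7,10}:1  {6,8,9}:1  {7,9,10}:3  {8,9,10}:3
  |U|=4: {1,5,7,10}:1  {4,6,8,9}:1  {5,7,9,10}:4  {6,8,9,10}:4  {7,8,9,10}:6
  |U|=5: {1,5,7,9,10}:5  {3,4,6,8,9}:1  {4,6,8,9,10}:5  {5,7,8,9,10}:10  {6,7,8,9,10}:10
  |U|=6: {1,5,7,8,9,10}:15  {2,3,4,6,8,9}:1  {3,4,6,8,9,10}:6  {4,6,7,8,9,10}:15  {5,6,7,8,9,10}:20
  |U|=7: {0,2,3,4,6,8,9}:1  {1,5,6,7,8,9,10}:35  {2,3,4,6,8,9,10}:7  {3,4,6,7,8,9,10}:21  {4,5,6,7,8,9,10}:35
  |U|=8: {0,2,3,4,6,8,9,10}:8  {1,4,5,6,7,8,9,10}:70  {2,3,4,6,7,8,9,10}:28  {3,4,5,6,7,8,9,10}:56
  |U|=9: {0,2,3,4,6,7,8,9,10}:36  {1,3,4,5,6,7,8,9,10}:126  {2,3,4,5,6,7,8,9,10}:84
  start at 0(a): 210
  start at 1(e): 120
sum over floor = 330

330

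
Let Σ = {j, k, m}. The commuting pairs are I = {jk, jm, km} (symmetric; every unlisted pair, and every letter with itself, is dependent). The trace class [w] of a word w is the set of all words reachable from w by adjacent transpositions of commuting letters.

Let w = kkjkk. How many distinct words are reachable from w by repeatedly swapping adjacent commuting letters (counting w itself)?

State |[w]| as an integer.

piece 0:k — minimal
piece 1:k rests on {0:k}
piece 2:j — minimal
piece 3:k rests on {1:k}
piece 4:k rests on {3:k}
minimal pieces: {0:k, 2:j}
ways to finish when only these pieces remain (= sum over removing one remaining piece with nothing left below it):
  1 left: {2}→1  {4}→1
  2 left: {2,4}→2  {3,4}→1
  3 left: {1,3,4}→1  {2,3,4}→3
  placing 0:k first → 4 extensions
  placing 2:j first → 1 extensions
total linear extensions = 5

5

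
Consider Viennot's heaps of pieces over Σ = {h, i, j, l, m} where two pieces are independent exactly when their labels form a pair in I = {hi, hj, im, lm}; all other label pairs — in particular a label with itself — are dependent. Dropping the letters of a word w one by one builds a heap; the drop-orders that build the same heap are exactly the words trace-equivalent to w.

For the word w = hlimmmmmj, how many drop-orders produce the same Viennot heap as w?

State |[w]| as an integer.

21

drop 0:h onto floor
drop 1:l onto {0:h}
drop 2:i onto {1:l}
drop 3:m onto {0:h}
drop 4:m onto {3:m}
drop 5:m onto {4:m}
drop 6:m onto {5:m}
drop 7:m onto {6:m}
drop 8:j onto {2:i, 7:m}
ground layer = {0:h}
drop-orders for the pieces not yet dropped (sum over which currently-grounded one goes next):
  1 to go: {8} 1
  2 to go: {2,8} 1  {7,8} 1
  3 to go: {1,2,8} 1  {2,7,8} 2  {6,7,8} 1
  4 to go: {1,2,7,8} 3  {2,6,7,8} 3  {5,6,7,8} 1
  5 to go: {1,2,6,7,8} 6  {2,5,6,7,8} 4  {4,5,6,7,8} 1
  6 to go: {1,2,5,6,7,8} 10  {2,4,5,6,7,8} 5  {3,4,5,6,7,8} 1
  7 to go: {1,2,4,5,6,7,8} 15  {2,3,4,5,6,7,8} 6
  if 0:h drops first: 21 orders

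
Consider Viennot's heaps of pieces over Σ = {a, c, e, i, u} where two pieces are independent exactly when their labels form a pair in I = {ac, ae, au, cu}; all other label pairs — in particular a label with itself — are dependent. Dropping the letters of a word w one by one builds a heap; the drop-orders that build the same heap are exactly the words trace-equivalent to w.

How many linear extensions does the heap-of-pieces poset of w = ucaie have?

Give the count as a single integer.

6

piece 0:u — minimal
piece 1:c — minimal
piece 2:a — minimal
piece 3:i rests on {0:u, 1:c, 2:a}
piece 4:e rests on {3:i}
minimal pieces: {0:u, 1:c, 2:a}
ways to finish when only these pieces remain (= sum over removing one remaining piece with nothing left below it):
  1 left: {4}→1
  2 left: {3,4}→1
  3 left: {0,3,4}→1  {1,3,4}→1  {2,3,4}→1
  placing 0:u first → 2 extensions
  placing 1:c first → 2 extensions
  placing 2:a first → 2 extensions
total linear extensions = 6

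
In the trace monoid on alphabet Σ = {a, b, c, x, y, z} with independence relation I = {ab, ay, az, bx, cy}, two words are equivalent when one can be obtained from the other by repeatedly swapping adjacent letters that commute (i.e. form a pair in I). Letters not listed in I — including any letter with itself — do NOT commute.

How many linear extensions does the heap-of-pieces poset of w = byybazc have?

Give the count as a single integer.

6

0(b) covers ∅
1(y) covers 0:b
2(y) covers 1:y
3(b) covers 2:y
4(a) covers ∅
5(z) covers 3:b
6(c) covers 4:a, 5:z
floor of heap: 0:b, 4:a
completions by unplaced set U, small U first (add the entries for U minus each lowest piece of U):
  |U|=1: {6}:1
  |U|=2: {4,6}:1  {5,6}:1
  |U|=3: {3,5,6}:1  {4,5,6}:2
  |U|=4: {2,3,5,6}:1  {3,4,5,6}:3
  |U|=5: {1,2,3,5,6}:1  {2,3,4,5,6}:4
  start at 0(b): 5
  start at 4(a): 1
sum over floor = 6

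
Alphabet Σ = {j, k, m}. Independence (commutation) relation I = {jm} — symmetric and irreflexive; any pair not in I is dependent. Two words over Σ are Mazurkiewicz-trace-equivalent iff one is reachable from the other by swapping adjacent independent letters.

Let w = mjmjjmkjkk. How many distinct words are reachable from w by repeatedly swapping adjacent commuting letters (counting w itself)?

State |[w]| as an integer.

#0=m has no predecessor
#1=j has no predecessor
#2=m depends on [0:m]
#3=j depends on [1:j]
#4=j depends on [3:j]
#5=m depends on [2:m]
#6=k depends on [4:j, 5:m]
#7=j depends on [6:k]
#8=k depends on [7:j]
#9=k depends on [8:k]
sources: [0:m, 1:j]
N(rest) = Σ N(rest − s) over sources s of rest; N(one piece) = 1:
  size 1 → [9]=1
  size 2 → [8,9]=1
  size 3 → [7,8,9]=1
  size 4 → [6,7,8,9]=1
  size 5 → [4,6,7,8,9]=1  [5,6,7,8,9]=1
  size 6 → [2,5,6,7,8,9]=1  [3,4,6,7,8,9]=1  [4,5,6,7,8,9]=2
  size 7 → [0,2,5,6,7,8,9]=1  [1,3,4,6,7,8,9]=1  [2,4,5,6,7,8,9]=3  [3,4,5,6,7,8,9]=3
  size 8 → [0,2,4,5,6,7,8,9]=4  [1,3,4,5,6,7,8,9]=4  [2,3,4,5,6,7,8,9]=6
  first=0(m) contributes 10
  first=1(j) contributes 10
|[w]| = 20

20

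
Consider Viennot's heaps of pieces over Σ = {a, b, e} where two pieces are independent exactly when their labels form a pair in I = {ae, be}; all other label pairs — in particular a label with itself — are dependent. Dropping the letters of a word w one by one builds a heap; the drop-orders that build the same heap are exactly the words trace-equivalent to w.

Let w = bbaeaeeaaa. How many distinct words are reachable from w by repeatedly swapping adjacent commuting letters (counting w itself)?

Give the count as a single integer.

120

drop 0:b onto floor
drop 1:b onto {0:b}
drop 2:a onto {1:b}
drop 3:e onto floor
drop 4:a onto {2:a}
drop 5:e onto {3:e}
drop 6:e onto {5:e}
drop 7:a onto {4:a}
drop 8:a onto {7:a}
drop 9:a onto {8:a}
ground layer = {0:b, 3:e}
drop-orders for the pieces not yet dropped (sum over which currently-grounded one goes next):
  1 to go: {6} 1  {9} 1
  2 to go: {5,6} 1  {6,9} 2  {8,9} 1
  3 to go: {3,5,6} 1  {5,6,9} 3  {6,8,9} 3  {7,8,9} 1
  4 to go: {3,5,6,9} 4  {4,7,8,9} 1  {5,6,8,9} 6  {6,7,8,9} 4
  5 to go: {2,4,7,8,9} 1  {3,5,6,8,9} 10  {4,6,7,8,9} 5  {5,6,7,8,9} 10
  6 to go: {1,2,4,7,8,9} 1  {2,4,6,7,8,9} 6  {3,5,6,7,8,9} 20  {4,5,6,7,8,9} 15
  7 to go: {0,1,2,4,7,8,9} 1  {1,2,4,6,7,8,9} 7  {2,4,5,6,7,8,9} 21  {3,4,5,6,7,8,9} 35
  8 to go: {0,1,2,4,6,7,8,9} 8  {1,2,4,5,6,7,8,9} 28  {2,3,4,5,6,7,8,9} 56
  if 0:b drops first: 84 orders
  if 3:e drops first: 36 orders
heap linearizations: 120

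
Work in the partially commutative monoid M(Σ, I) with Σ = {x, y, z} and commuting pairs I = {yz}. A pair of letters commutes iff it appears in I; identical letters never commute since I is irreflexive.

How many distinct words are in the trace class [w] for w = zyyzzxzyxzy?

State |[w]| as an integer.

drop 0:z onto floor
drop 1:y onto floor
drop 2:y onto {1:y}
drop 3:z onto {0:z}
drop 4:z onto {3:z}
drop 5:x onto {2:y, 4:z}
drop 6:z onto {5:x}
drop 7:y onto {5:x}
drop 8:x onto {6:z, 7:y}
drop 9:z onto {8:x}
drop 10:y onto {8:x}
ground layer = {0:z, 1:y}
drop-orders for the pieces not yet dropped (sum over which currently-grounded one goes next):
  1 to go: {9} 1  {10} 1
  2 to go: {9,10} 2
  3 to go: {8,9,10} 2
  4 to go: {6,8,9,10} 2  {7,8,9,10} 2
  5 to go: {6,7,8,9,10} 4
  6 to go: {5,6,7,8,9,10} 4
  7 to go: {2,5,6,7,8,9,10} 4  {4,5,6,7,8,9,10} 4
  8 to go: {1,2,5,6,7,8,9,10} 4  {2,4,5,6,7,8,9,10} 8  {3,4,5,6,7,8,9,10} 4
  9 to go: {0,3,4,5,6,7,8,9,10} 4  {1,2,4,5,6,7,8,9,10} 12  {2,3,4,5,6,7,8,9,10} 12
  if 0:z drops first: 24 orders
  if 1:y drops first: 16 orders
heap linearizations: 40

40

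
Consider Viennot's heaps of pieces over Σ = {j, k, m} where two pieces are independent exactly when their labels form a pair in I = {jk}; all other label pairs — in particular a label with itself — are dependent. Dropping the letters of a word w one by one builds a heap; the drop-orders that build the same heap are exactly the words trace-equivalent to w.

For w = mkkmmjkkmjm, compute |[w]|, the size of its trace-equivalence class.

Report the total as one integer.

3

piece 0:m — minimal
piece 1:k rests on {0:m}
piece 2:k rests on {1:k}
piece 3:m rests on {2:k}
piece 4:m rests on {3:m}
piece 5:j rests on {4:m}
piece 6:k rests on {4:m}
piece 7:k rests on {6:k}
piece 8:m rests on {5:j, 7:k}
piece 9:j rests on {8:m}
piece 10:m rests on {9:j}
minimal pieces: {0:m}
ways to finish when only these pieces remain (= sum over removing one remaining piece with nothing left below it):
  1 left: {10}→1
  2 left: {9,10}→1
  3 left: {8,9,10}→1
  4 left: {5,8,9,10}→1  {7,8,9,10}→1
  5 left: {5,7,8,9,10}→2  {6,7,8,9,10}→1
  6 left: {5,6,7,8,9,10}→3
  7 left: {4,5,6,7,8,9,10}→3
  8 left: {3,4,5,6,7,8,9,10}→3
  9 left: {2,3,4,5,6,7,8,9,10}→3
  placing 0:m first → 3 extensions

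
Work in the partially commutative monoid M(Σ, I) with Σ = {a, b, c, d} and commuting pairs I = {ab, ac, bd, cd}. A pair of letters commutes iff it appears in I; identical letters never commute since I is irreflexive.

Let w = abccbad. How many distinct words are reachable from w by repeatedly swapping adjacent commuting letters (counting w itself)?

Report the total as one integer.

#0=a has no predecessor
#1=b has no predecessor
#2=c depends on [1:b]
#3=c depends on [2:c]
#4=b depends on [3:c]
#5=a depends on [0:a]
#6=d depends on [5:a]
sources: [0:a, 1:b]
N(rest) = Σ N(rest − s) over sources s of rest; N(one piece) = 1:
  size 1 → [4]=1  [6]=1
  size 2 → [3,4]=1  [4,6]=2  [5,6]=1
  size 3 → [0,5,6]=1  [2,3,4]=1  [3,4,6]=3  [4,5,6]=3
  size 4 → [0,4,5,6]=4  [1,2,3,4]=1  [2,3,4,6]=4  [3,4,5,6]=6
  size 5 → [0,3,4,5,6]=10  [1,2,3,4,6]=5  [2,3,4,5,6]=10
  first=0(a) contributes 15
  first=1(b) contributes 20
|[w]| = 35

35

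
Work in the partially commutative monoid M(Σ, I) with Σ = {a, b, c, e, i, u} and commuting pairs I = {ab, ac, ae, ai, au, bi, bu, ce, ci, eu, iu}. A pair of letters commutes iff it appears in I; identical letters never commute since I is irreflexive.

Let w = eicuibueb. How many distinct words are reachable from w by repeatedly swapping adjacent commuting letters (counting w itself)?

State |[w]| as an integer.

187

drop 0:e onto floor
drop 1:i onto {0:e}
drop 2:c onto floor
drop 3:u onto {2:c}
drop 4:i onto {1:i}
drop 5:b onto {0:e, 2:c}
drop 6:u onto {3:u}
drop 7:e onto {4:i, 5:b}
drop 8:b onto {7:e}
ground layer = {0:e, 2:c}
drop-orders for the pieces not yet dropped (sum over which currently-grounded one goes next):
  1 to go: {6} 1  {8} 1
  2 to go: {3,6} 1  {6,8} 2  {7,8} 1
  3 to go: {3,6,8} 3  {4,7,8} 1  {5,7,8} 1  {6,7,8} 3
  4 to go: {1,4,7,8} 1  {3,6,7,8} 6  {4,5,7,8} 2  {4,6,7,8} 4  {5,6,7,8} 4
  5 to go: {1,4,5,7,8} 3  {1,4,6,7,8} 5  {3,4,6,7,8} 10  {3,5,6,7,8} 10  {4,5,6,7,8} 10
  6 to go: {0,1,4,5,7,8} 3  {1,3,4,6,7,8} 15  {1,4,5,6,7,8} 18  {2,3,5,6,7,8} 10  {3,4,5,6,7,8} 30
  7 to go: {0,1,4,5,6,7,8} 21  {1,3,4,5,6,7,8} 63  {2,3,4,5,6,7,8} 40
  if 0:e drops first: 103 orders
  if 2:c drops first: 84 orders
heap linearizations: 187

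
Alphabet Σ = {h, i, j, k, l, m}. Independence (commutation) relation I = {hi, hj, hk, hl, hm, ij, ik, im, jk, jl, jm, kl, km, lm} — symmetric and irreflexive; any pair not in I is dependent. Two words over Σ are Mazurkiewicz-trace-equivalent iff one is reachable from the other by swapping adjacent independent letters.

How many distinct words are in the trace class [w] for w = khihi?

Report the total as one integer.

#0=k has no predecessor
#1=h has no predecessor
#2=i has no predecessor
#3=h depends on [1:h]
#4=i depends on [2:i]
sources: [0:k, 1:h, 2:i]
N(rest) = Σ N(rest − s) over sources s of rest; N(one piece) = 1:
  size 1 → [0]=1  [3]=1  [4]=1
  size 2 → [0,3]=2  [0,4]=2  [1,3]=1  [2,4]=1  [3,4]=2
  size 3 → [0,1,3]=3  [0,2,4]=3  [0,3,4]=6  [1,3,4]=3  [2,3,4]=3
  first=0(k) contributes 6
  first=1(h) contributes 12
  first=2(i) contributes 12
|[w]| = 30

30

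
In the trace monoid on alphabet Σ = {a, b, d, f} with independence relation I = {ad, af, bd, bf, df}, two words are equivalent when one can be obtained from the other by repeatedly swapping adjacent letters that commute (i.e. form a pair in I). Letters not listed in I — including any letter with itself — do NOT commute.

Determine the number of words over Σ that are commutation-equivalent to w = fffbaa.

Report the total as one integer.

20

piece 0:f — minimal
piece 1:f rests on {0:f}
piece 2:f rests on {1:f}
piece 3:b — minimal
piece 4:a rests on {3:b}
piece 5:a rests on {4:a}
minimal pieces: {0:f, 3:b}
ways to finish when only these pieces remain (= sum over removing one remaining piece with nothing left below it):
  1 left: {2}→1  {5}→1
  2 left: {1,2}→1  {2,5}→2  {4,5}→1
  3 left: {0,1,2}→1  {1,2,5}→3  {2,4,5}→3  {3,4,5}→1
  4 left: {0,1,2,5}→4  {1,2,4,5}→6  {2,3,4,5}→4
  placing 0:f first → 10 extensions
  placing 3:b first → 10 extensions
total linear extensions = 20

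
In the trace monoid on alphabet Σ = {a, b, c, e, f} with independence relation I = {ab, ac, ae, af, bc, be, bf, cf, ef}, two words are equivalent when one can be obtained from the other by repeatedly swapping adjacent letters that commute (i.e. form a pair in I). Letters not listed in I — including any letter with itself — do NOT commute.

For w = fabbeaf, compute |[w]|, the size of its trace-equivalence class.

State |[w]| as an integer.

630

piece 0:f — minimal
piece 1:a — minimal
piece 2:b — minimal
piece 3:b rests on {2:b}
piece 4:e — minimal
piece 5:a rests on {1:a}
piece 6:f rests on {0:f}
minimal pieces: {0:f, 1:a, 2:b, 4:e}
ways to finish when only these pieces remain (= sum over removing one remaining piece with nothing left below it):
  1 left: {3}→1  {4}→1  {5}→1  {6}→1
  2 left: {0,6}→1  {1,5}→1  {2,3}→1  {3,4}→2  {3,5}→2  {3,6}→2  {4,5}→2  {4,6}→2  {5,6}→2
  3 left: {0,3,6}→3  {0,4,6}→3  {0,5,6}→3  {1,3,5}→3  {1,4,5}→3  {1,5,6}→3  {2,3,4}→3  {2,3,5}→3  {2,3,6}→3  {3,4,5}→6  {3,4,6}→6  {3,5,6}→6  {4,5,6}→6
  4 left: {0,1,5,6}→6  {0,2,3,6}→6  {0,3,4,6}→12  {0,3,5,6}→12  {0,4,5,6}→12  {1,2,3,5}→6  {1,3,4,5}→12  {1,3,5,6}→12  {1,4,5,6}→12  {2,3,4,5}→12  {2,3,4,6}→12  {2,3,5,6}→12  {3,4,5,6}→24
  5 left: {0,1,3,5,6}→30  {0,1,4,5,6}→30  {0,2,3,4,6}→30  {0,2,3,5,6}→30  {0,3,4,5,6}→60  {1,2,3,4,5}→30  {1,2,3,5,6}→30  {1,3,4,5,6}→60  {2,3,4,5,6}→60
  placing 0:f first → 180 extensions
  placing 1:a first → 180 extensions
  placing 2:b first → 180 extensions
  placing 4:e first → 90 extensions
total linear extensions = 630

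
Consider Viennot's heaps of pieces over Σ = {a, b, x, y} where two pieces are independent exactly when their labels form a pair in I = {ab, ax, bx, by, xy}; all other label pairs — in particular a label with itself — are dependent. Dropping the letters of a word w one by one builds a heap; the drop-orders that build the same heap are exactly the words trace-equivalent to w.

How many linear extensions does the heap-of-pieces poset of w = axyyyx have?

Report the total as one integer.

#0=a has no predecessor
#1=x has no predecessor
#2=y depends on [0:a]
#3=y depends on [2:y]
#4=y depends on [3:y]
#5=x depends on [1:x]
sources: [0:a, 1:x]
N(rest) = Σ N(rest − s) over sources s of rest; N(one piece) = 1:
  size 1 → [4]=1  [5]=1
  size 2 → [1,5]=1  [3,4]=1  [4,5]=2
  size 3 → [1,4,5]=3  [2,3,4]=1  [3,4,5]=3
  size 4 → [0,2,3,4]=1  [1,3,4,5]=6  [2,3,4,5]=4
  first=0(a) contributes 10
  first=1(x) contributes 5
|[w]| = 15

15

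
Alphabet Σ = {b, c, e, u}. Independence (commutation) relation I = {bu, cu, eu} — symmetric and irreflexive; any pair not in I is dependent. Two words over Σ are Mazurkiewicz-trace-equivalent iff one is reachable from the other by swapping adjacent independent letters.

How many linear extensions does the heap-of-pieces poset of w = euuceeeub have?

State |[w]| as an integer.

#0=e has no predecessor
#1=u has no predecessor
#2=u depends on [1:u]
#3=c depends on [0:e]
#4=e depends on [3:c]
#5=e depends on [4:e]
#6=e depends on [5:e]
#7=u depends on [2:u]
#8=b depends on [6:e]
sources: [0:e, 1:u]
N(rest) = Σ N(rest − s) over sources s of rest; N(one piece) = 1:
  size 1 → [7]=1  [8]=1
  size 2 → [2,7]=1  [6,8]=1  [7,8]=2
  size 3 → [1,2,7]=1  [2,7,8]=3  [5,6,8]=1  [6,7,8]=3
  size 4 → [1,2,7,8]=4  [2,6,7,8]=6  [4,5,6,8]=1  [5,6,7,8]=4
  size 5 → [1,2,6,7,8]=10  [2,5,6,7,8]=10  [3,4,5,6,8]=1  [4,5,6,7,8]=5
  size 6 → [0,3,4,5,6,8]=1  [1,2,5,6,7,8]=20  [2,4,5,6,7,8]=15  [3,4,5,6,7,8]=6
  size 7 → [0,3,4,5,6,7,8]=7  [1,2,4,5,6,7,8]=35  [2,3,4,5,6,7,8]=21
  first=0(e) contributes 56
  first=1(u) contributes 28
|[w]| = 84

84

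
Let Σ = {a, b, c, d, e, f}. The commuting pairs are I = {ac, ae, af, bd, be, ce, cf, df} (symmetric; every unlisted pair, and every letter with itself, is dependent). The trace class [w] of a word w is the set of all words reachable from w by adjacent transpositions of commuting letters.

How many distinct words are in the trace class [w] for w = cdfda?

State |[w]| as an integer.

5

#0=c has no predecessor
#1=d depends on [0:c]
#2=f has no predecessor
#3=d depends on [1:d]
#4=a depends on [3:d]
sources: [0:c, 2:f]
N(rest) = Σ N(rest − s) over sources s of rest; N(one piece) = 1:
  size 1 → [2]=1  [4]=1
  size 2 → [2,4]=2  [3,4]=1
  size 3 → [1,3,4]=1  [2,3,4]=3
  first=0(c) contributes 4
  first=2(f) contributes 1
|[w]| = 5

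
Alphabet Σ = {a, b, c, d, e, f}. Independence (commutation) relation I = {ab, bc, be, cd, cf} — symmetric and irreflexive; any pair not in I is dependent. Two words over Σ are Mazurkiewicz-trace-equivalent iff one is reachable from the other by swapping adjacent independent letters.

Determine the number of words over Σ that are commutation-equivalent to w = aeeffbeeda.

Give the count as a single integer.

0(a) covers ∅
1(e) covers 0:a
2(e) covers 1:e
3(f) covers 2:e
4(f) covers 3:f
5(b) covers 4:f
6(e) covers 4:f
7(e) covers 6:e
8(d) covers 5:b, 7:e
9(a) covers 8:d
floor of heap: 0:a
completions by unplaced set U, small U first (add the entries for U minus each lowest piece of U):
  |U|=1: {9}:1
  |U|=2: {8,9}:1
  |U|=3: {5,8,9}:1  {7,8,9}:1
  |U|=4: {5,7,8,9}:2  {6,7,8,9}:1
  |U|=5: {5,6,7,8,9}:3
  |U|=6: {4,5,6,7,8,9}:3
  |U|=7: {3,4,5,6,7,8,9}:3
  |U|=8: {2,3,4,5,6,7,8,9}:3
  start at 0(a): 3

3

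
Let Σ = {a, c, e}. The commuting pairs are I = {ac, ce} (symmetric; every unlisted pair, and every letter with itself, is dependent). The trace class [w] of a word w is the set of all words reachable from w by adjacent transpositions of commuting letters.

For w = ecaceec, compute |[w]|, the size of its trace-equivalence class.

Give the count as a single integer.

piece 0:e — minimal
piece 1:c — minimal
piece 2:a rests on {0:e}
piece 3:c rests on {1:c}
piece 4:e rests on {2:a}
piece 5:e rests on {4:e}
piece 6:c rests on {3:c}
minimal pieces: {0:e, 1:c}
ways to finish when only these pieces remain (= sum over removing one remaining piece with nothing left below it):
  1 left: {5}→1  {6}→1
  2 left: {3,6}→1  {4,5}→1  {5,6}→2
  3 left: {1,3,6}→1  {2,4,5}→1  {3,5,6}→3  {4,5,6}→3
  4 left: {0,2,4,5}→1  {1,3,5,6}→4  {2,4,5,6}→4  {3,4,5,6}→6
  5 left: {0,2,4,5,6}→5  {1,3,4,5,6}→10  {2,3,4,5,6}→10
  placing 0:e first → 20 extensions
  placing 1:c first → 15 extensions
total linear extensions = 35

35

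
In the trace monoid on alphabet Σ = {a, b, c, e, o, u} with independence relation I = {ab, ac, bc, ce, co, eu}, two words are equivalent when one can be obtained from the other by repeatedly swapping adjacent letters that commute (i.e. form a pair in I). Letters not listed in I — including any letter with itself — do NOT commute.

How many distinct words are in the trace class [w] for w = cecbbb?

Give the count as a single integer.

drop 0:c onto floor
drop 1:e onto floor
drop 2:c onto {0:c}
drop 3:b onto {1:e}
drop 4:b onto {3:b}
drop 5:b onto {4:b}
ground layer = {0:c, 1:e}
drop-orders for the pieces not yet dropped (sum over which currently-grounded one goes next):
  1 to go: {2} 1  {5} 1
  2 to go: {0,2} 1  {2,5} 2  {4,5} 1
  3 to go: {0,2,5} 3  {2,4,5} 3  {3,4,5} 1
  4 to go: {0,2,4,5} 6  {1,3,4,5} 1  {2,3,4,5} 4
  if 0:c drops first: 5 orders
  if 1:e drops first: 10 orders
heap linearizations: 15

15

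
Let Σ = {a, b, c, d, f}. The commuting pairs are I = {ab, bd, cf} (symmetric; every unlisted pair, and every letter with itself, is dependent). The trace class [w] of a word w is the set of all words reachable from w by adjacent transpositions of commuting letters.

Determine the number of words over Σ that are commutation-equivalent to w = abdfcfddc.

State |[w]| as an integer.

drop 0:a onto floor
drop 1:b onto floor
drop 2:d onto {0:a}
drop 3:f onto {1:b, 2:d}
drop 4:c onto {1:b, 2:d}
drop 5:f onto {3:f}
drop 6:d onto {4:c, 5:f}
drop 7:d onto {6:d}
drop 8:c onto {7:d}
ground layer = {0:a, 1:b}
drop-orders for the pieces not yet dropped (sum over which currently-grounded one goes next):
  1 to go: {8} 1
  2 to go: {7,8} 1
  3 to go: {6,7,8} 1
  4 to go: {4,6,7,8} 1  {5,6,7,8} 1
  5 to go: {3,5,6,7,8} 1  {4,5,6,7,8} 2
  6 to go: {3,4,5,6,7,8} 3
  7 to go: {1,3,4,5,6,7,8} 3  {2,3,4,5,6,7,8} 3
  if 0:a drops first: 6 orders
  if 1:b drops first: 3 orders
heap linearizations: 9

9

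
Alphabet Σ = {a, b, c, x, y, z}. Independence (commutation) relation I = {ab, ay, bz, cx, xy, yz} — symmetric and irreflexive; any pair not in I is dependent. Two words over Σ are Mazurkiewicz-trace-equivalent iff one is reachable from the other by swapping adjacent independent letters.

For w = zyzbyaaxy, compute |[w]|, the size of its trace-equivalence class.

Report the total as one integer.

120

piece 0:z — minimal
piece 1:y — minimal
piece 2:z rests on {0:z}
piece 3:b rests on {1:y}
piece 4:y rests on {3:b}
piece 5:a rests on {2:z}
piece 6:a rests on {5:a}
piece 7:x rests on {3:b, 6:a}
piece 8:y rests on {4:y}
minimal pieces: {0:z, 1:y}
ways to finish when only these pieces remain (= sum over removing one remaining piece with nothing left below it):
  1 left: {7}→1  {8}→1
  2 left: {4,8}→1  {6,7}→1  {7,8}→2
  3 left: {4,7,8}→3  {5,6,7}→1  {6,7,8}→3
  4 left: {2,5,6,7}→1  {3,4,7,8}→3  {4,6,7,8}→6  {5,6,7,8}→4
  5 left: {0,2,5,6,7}→1  {1,3,4,7,8}→3  {2,5,6,7,8}→5  {3,4,6,7,8}→9  {4,5,6,7,8}→10
  6 left: {0,2,5,6,7,8}→6  {1,3,4,6,7,8}→12  {2,4,5,6,7,8}→15  {3,4,5,6,7,8}→19
  7 left: {0,2,4,5,6,7,8}→21  {1,3,4,5,6,7,8}→31  {2,3,4,5,6,7,8}→34
  placing 0:z first → 65 extensions
  placing 1:y first → 55 extensions
total linear extensions = 120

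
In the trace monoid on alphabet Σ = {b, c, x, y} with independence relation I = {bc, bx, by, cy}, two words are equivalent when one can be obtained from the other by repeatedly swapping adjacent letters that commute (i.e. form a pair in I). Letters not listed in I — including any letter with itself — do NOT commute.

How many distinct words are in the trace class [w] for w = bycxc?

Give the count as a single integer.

10

0(b) covers ∅
1(y) covers ∅
2(c) covers ∅
3(x) covers 1:y, 2:c
4(c) covers 3:x
floor of heap: 0:b, 1:y, 2:c
completions by unplaced set U, small U first (add the entries for U minus each lowest piece of U):
  |U|=1: {0}:1  {4}:1
  |U|=2: {0,4}:2  {3,4}:1
  |U|=3: {0,3,4}:3  {1,3,4}:1  {2,3,4}:1
  start at 0(b): 2
  start at 1(y): 4
  start at 2(c): 4
sum over floor = 10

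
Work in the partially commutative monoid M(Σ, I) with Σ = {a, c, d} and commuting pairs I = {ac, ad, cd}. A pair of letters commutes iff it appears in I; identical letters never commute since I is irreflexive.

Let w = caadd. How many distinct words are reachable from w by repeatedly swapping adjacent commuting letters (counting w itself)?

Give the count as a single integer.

30

0(c) covers ∅
1(a) covers ∅
2(a) covers 1:a
3(d) covers ∅
4(d) covers 3:d
floor of heap: 0:c, 1:a, 3:d
completions by unplaced set U, small U first (add the entries for U minus each lowest piece of U):
  |U|=1: {0}:1  {2}:1  {4}:1
  |U|=2: {0,2}:2  {0,4}:2  {1,2}:1  {2,4}:2  {3,4}:1
  |U|=3: {0,1,2}:3  {0,2,4}:6  {0,3,4}:3  {1,2,4}:3  {2,3,4}:3
  start at 0(c): 6
  start at 1(a): 12
  start at 3(d): 12
sum over floor = 30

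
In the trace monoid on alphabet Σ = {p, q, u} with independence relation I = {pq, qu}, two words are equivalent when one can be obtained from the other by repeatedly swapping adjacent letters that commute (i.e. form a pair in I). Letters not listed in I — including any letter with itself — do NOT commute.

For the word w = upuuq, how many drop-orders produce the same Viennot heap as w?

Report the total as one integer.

5

piece 0:u — minimal
piece 1:p rests on {0:u}
piece 2:u rests on {1:p}
piece 3:u rests on {2:u}
piece 4:q — minimal
minimal pieces: {0:u, 4:q}
ways to finish when only these pieces remain (= sum over removing one remaining piece with nothing left below it):
  1 left: {3}→1  {4}→1
  2 left: {2,3}→1  {3,4}→2
  3 left: {1,2,3}→1  {2,3,4}→3
  placing 0:u first → 4 extensions
  placing 4:q first → 1 extensions
total linear extensions = 5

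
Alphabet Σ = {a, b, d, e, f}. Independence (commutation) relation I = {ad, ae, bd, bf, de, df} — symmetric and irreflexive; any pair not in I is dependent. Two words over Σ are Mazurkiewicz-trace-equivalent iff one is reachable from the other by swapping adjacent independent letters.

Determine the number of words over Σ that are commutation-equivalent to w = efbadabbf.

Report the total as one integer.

54

#0=e has no predecessor
#1=f depends on [0:e]
#2=b depends on [0:e]
#3=a depends on [1:f, 2:b]
#4=d has no predecessor
#5=a depends on [3:a]
#6=b depends on [5:a]
#7=b depends on [6:b]
#8=f depends on [5:a]
sources: [0:e, 4:d]
N(rest) = Σ N(rest − s) over sources s of rest; N(one piece) = 1:
  size 1 → [4]=1  [7]=1  [8]=1
  size 2 → [4,7]=2  [4,8]=2  [6,7]=1  [7,8]=2
  size 3 → [4,6,7]=3  [4,7,8]=6  [6,7,8]=3
  size 4 → [4,6,7,8]=12  [5,6,7,8]=3
  size 5 → [3,5,6,7,8]=3  [4,5,6,7,8]=15
  size 6 → [1,3,5,6,7,8]=3  [2,3,5,6,7,8]=3  [3,4,5,6,7,8]=18
  size 7 → [1,2,3,5,6,7,8]=6  [1,3,4,5,6,7,8]=21  [2,3,4,5,6,7,8]=21
  first=0(e) contributes 48
  first=4(d) contributes 6
|[w]| = 54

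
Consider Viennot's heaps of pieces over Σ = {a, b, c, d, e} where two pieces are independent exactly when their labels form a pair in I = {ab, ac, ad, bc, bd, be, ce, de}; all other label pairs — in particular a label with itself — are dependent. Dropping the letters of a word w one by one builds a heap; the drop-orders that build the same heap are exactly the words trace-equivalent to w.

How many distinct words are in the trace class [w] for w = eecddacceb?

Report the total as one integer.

1260

0(e) covers ∅
1(e) covers 0:e
2(c) covers ∅
3(d) covers 2:c
4(d) covers 3:d
5(a) covers 1:e
6(c) covers 4:d
7(c) covers 6:c
8(e) covers 5:a
9(b) covers ∅
floor of heap: 0:e, 2:c, 9:b
completions by unplaced set U, small U first (add the entries for U minus each lowest piece of U):
  |U|=1: {7}:1  {8}:1  {9}:1
  |U|=2: {5,8}:1  {6,7}:1  {7,8}:2  {7,9}:2  {8,9}:2
  |U|=3: {1,5,8}:1  {4,6,7}:1  {5,7,8}:3  {5,8,9}:3  {6,7,8}:3  {6,7,9}:3  {7,8,9}:6
  |U|=4: {0,1,5,8}:1  {1,5,7,8}:4  {1,5,8,9}:4  {3,4,6,7}:1  {4,6,7,8}:4  {4,6,7,9}:4  {5,6,7,8}:6  {5,7,8,9}:12  {6,7,8,9}:12
  |U|=5: {0,1,5,7,8}:5  {0,1,5,8,9}:5  {1,5,6,7,8}:10  {1,5,7,8,9}:20  {2,3,4,6,7}:1  {3,4,6,7,8}:5  {3,4,6,7,9}:5  {4,5,6,7,8}:10  {4,6,7,8,9}:20  {5,6,7,8,9}:30
  |U|=6: {0,1,5,6,7,8}:15  {0,1,5,7,8,9}:30  {1,4,5,6,7,8}:20  {1,5,6,7,8,9}:60  {2,3,4,6,7,8}:6  {2,3,4,6,7,9}:6  {3,4,5,6,7,8}:15  {3,4,6,7,8,9}:30  {4,5,6,7,8,9}:60
  |U|=7: {0,1,4,5,6,7,8}:35  {0,1,5,6,7,8,9}:105  {1,3,4,5,6,7,8}:35  {1,4,5,6,7,8,9}:140  {2,3,4,5,6,7,8}:21  {2,3,4,6,7,8,9}:42  {3,4,5,6,7,8,9}:105
  |U|=8: {0,1,3,4,5,6,7,8}:70  {0,1,4,5,6,7,8,9}:280  {1,2,3,4,5,6,7,8}:56  {1,3,4,5,6,7,8,9}:280  {2,3,4,5,6,7,8,9}:168
  start at 0(e): 504
  start at 2(c): 630
  start at 9(b): 126
sum over floor = 1260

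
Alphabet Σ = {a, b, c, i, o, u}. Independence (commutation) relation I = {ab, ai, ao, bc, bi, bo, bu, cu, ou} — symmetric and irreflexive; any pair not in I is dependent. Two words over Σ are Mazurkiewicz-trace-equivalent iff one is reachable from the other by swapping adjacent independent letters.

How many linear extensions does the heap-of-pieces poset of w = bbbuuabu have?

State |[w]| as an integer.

70

0(b) covers ∅
1(b) covers 0:b
2(b) covers 1:b
3(u) covers ∅
4(u) covers 3:u
5(a) covers 4:u
6(b) covers 2:b
7(u) covers 5:a
floor of heap: 0:b, 3:u
completions by unplaced set U, small U first (add the entries for U minus each lowest piece of U):
  |U|=1: {6}:1  {7}:1
  |U|=2: {2,6}:1  {5,7}:1  {6,7}:2
  |U|=3: {1,2,6}:1  {2,6,7}:3  {4,5,7}:1  {5,6,7}:3
  |U|=4: {0,1,2,6}:1  {1,2,6,7}:4  {2,5,6,7}:6  {3,4,5,7}:1  {4,5,6,7}:4
  |U|=5: {0,1,2,6,7}:5  {1,2,5,6,7}:10  {2,4,5,6,7}:10  {3,4,5,6,7}:5
  |U|=6: {0,1,2,5,6,7}:15  {1,2,4,5,6,7}:20  {2,3,4,5,6,7}:15
  start at 0(b): 35
  start at 3(u): 35
sum over floor = 70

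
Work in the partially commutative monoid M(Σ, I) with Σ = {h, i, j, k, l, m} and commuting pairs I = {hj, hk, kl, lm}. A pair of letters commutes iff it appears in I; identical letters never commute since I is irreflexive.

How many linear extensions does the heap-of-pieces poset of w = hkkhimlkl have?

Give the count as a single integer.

drop 0:h onto floor
drop 1:k onto floor
drop 2:k onto {1:k}
drop 3:h onto {0:h}
drop 4:i onto {2:k, 3:h}
drop 5:m onto {4:i}
drop 6:l onto {4:i}
drop 7:k onto {5:m}
drop 8:l onto {6:l}
ground layer = {0:h, 1:k}
drop-orders for the pieces not yet dropped (sum over which currently-grounded one goes next):
  1 to go: {7} 1  {8} 1
  2 to go: {5,7} 1  {6,8} 1  {7,8} 2
  3 to go: {5,7,8} 3  {6,7,8} 3
  4 to go: {5,6,7,8} 6
  5 to go: {4,5,6,7,8} 6
  6 to go: {2,4,5,6,7,8} 6  {3,4,5,6,7,8} 6
  7 to go: {0,3,4,5,6,7,8} 6  {1,2,4,5,6,7,8} 6  {2,3,4,5,6,7,8} 12
  if 0:h drops first: 18 orders
  if 1:k drops first: 18 orders
heap linearizations: 36

36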